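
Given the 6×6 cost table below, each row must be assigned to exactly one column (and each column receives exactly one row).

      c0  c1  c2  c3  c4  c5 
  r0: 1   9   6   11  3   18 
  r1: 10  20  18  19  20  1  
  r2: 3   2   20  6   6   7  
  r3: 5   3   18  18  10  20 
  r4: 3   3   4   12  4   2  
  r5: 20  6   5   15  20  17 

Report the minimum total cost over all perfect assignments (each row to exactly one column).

Minimum assignment cost: 20

optimal assignment: row0→col0 (cost 1), row1→col5 (cost 1), row2→col3 (cost 6), row3→col1 (cost 3), row4→col4 (cost 4), row5→col2 (cost 5)
total = 1 + 1 + 6 + 3 + 4 + 5 = 20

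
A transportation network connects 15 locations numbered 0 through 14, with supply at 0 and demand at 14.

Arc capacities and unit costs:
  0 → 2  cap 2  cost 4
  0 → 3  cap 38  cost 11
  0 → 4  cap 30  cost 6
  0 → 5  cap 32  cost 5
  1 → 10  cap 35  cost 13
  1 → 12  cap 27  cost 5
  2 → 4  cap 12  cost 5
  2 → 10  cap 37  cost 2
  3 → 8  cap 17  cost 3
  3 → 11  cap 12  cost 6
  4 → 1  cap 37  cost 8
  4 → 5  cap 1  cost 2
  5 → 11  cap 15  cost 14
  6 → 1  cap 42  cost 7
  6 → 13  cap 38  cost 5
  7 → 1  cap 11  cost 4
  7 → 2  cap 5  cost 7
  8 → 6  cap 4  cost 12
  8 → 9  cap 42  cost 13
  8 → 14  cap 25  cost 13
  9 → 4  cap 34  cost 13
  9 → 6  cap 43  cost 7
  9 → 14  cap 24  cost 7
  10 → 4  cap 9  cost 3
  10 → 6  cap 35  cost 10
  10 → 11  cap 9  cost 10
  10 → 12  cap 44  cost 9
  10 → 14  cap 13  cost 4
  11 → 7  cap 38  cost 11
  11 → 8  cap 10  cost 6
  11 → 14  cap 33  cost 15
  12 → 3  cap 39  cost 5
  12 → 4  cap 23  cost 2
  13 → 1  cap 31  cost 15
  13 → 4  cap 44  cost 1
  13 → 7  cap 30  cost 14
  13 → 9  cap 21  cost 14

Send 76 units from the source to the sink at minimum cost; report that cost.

shortest-cost path #1: 0→2→10→14 push 2 @ unit cost 10 (adds 20)
shortest-cost path #2: 0→3→8→14 push 17 @ unit cost 27 (adds 459)
shortest-cost path #3: 0→4→1→10→14 push 11 @ unit cost 31 (adds 341)
shortest-cost path #4: 0→3→11→14 push 12 @ unit cost 32 (adds 384)
shortest-cost path #5: 0→5→11→14 push 15 @ unit cost 34 (adds 510)
shortest-cost path #6: 0→4→1→10→11→14 push 6 @ unit cost 52 (adds 312)
shortest-cost path #7: 0→4→1→10→11→8→14 push 3 @ unit cost 56 (adds 168)
shortest-cost path #8: 0→4→1→10→6→13→9→14 push 10 @ unit cost 63 (adds 630)
total cost = 2824

Minimum cost for 76 units: 2824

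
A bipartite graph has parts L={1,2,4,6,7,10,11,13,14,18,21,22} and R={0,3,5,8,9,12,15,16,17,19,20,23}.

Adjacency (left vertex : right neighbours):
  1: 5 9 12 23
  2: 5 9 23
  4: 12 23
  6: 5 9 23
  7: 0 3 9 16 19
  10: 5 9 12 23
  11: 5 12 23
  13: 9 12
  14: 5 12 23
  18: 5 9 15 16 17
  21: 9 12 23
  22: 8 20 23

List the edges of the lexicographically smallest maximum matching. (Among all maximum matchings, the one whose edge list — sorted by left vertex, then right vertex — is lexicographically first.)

Lex-smallest maximum matching: {(1,5), (2,9), (4,12), (6,23), (7,0), (18,15), (22,8)}

|M| = 7 (so the lex-smallest maximum matching has 7 edges)
process left vertices in ascending order; for each, take the smallest-labelled available neighbour that still permits 7 edges overall, or leave it unmatched if none does
lex-smallest matching: {1-5, 2-9, 4-12, 6-23, 7-0, 18-15, 22-8}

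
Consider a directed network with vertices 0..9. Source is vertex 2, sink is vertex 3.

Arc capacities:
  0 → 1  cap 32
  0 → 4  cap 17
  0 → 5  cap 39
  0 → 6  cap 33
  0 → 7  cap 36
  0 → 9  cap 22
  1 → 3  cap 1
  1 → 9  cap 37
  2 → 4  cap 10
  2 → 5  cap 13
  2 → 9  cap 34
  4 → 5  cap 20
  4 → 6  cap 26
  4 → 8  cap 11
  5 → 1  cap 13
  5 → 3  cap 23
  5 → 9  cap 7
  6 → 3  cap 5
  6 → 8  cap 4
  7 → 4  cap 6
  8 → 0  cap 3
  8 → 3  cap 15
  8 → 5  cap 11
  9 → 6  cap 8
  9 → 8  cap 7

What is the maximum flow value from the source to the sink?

augment #1: 2→5→3 bottleneck 13, total now 13
augment #2: 2→4→5→3 bottleneck 10, total now 23
augment #3: 2→9→6→3 bottleneck 5, total now 28
augment #4: 2→9→8→3 bottleneck 7, total now 35
augment #5: 2→9→6→8→3 bottleneck 3, total now 38

Maximum flow value: 38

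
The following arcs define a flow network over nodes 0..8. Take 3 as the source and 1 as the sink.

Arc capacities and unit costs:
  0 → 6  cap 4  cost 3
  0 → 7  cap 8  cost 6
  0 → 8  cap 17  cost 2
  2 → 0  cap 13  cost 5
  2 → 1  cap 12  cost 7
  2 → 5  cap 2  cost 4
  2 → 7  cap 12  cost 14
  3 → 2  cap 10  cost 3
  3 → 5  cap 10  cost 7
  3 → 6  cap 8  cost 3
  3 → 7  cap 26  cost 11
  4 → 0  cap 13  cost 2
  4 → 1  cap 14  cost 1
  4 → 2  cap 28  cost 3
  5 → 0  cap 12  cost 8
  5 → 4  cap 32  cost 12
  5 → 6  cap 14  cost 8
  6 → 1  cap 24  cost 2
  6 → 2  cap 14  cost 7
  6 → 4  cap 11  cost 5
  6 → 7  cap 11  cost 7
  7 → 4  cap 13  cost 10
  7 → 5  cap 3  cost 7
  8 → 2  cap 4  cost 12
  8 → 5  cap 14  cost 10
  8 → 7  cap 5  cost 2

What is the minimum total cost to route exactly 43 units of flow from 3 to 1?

shortest-cost path #1: 3→6→1 push 8 @ unit cost 5 (adds 40)
shortest-cost path #2: 3→2→1 push 10 @ unit cost 10 (adds 100)
shortest-cost path #3: 3→5→6→1 push 10 @ unit cost 17 (adds 170)
shortest-cost path #4: 3→7→4→1 push 13 @ unit cost 22 (adds 286)
shortest-cost path #5: 3→7→5→6→1 push 2 @ unit cost 28 (adds 56)
total cost = 652

Minimum cost for 43 units: 652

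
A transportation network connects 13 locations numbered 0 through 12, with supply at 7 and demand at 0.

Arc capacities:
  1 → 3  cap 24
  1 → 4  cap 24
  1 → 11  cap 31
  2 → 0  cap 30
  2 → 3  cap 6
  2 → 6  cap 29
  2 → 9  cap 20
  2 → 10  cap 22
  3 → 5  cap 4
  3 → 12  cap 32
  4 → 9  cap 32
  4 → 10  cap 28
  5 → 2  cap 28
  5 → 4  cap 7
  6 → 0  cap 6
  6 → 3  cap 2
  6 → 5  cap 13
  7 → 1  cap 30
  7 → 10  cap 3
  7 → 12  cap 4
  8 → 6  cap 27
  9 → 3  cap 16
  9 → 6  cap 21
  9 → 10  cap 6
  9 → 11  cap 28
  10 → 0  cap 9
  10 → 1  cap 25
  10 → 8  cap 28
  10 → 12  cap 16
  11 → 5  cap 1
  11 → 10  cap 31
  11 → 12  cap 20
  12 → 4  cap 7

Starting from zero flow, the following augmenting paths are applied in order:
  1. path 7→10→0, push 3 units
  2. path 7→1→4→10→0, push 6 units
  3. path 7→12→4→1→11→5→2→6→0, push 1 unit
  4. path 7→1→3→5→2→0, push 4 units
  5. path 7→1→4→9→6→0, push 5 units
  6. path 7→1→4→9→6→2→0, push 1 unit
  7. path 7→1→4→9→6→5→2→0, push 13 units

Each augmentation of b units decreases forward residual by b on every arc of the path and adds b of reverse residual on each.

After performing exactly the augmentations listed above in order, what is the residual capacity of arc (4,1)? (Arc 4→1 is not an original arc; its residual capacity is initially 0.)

Residual capacity of (4,1): 24

after path 1 (7→10→0, push 3): res(4,1)=0
after path 2 (7→1→4→10→0, push 6): res(4,1)=6
after path 3 (7→12→4→1→11→5→2→6→0, push 1): res(4,1)=5
after path 4 (7→1→3→5→2→0, push 4): res(4,1)=5
after path 5 (7→1→4→9→6→0, push 5): res(4,1)=10
after path 6 (7→1→4→9→6→2→0, push 1): res(4,1)=11
after path 7 (7→1→4→9→6→5→2→0, push 13): res(4,1)=24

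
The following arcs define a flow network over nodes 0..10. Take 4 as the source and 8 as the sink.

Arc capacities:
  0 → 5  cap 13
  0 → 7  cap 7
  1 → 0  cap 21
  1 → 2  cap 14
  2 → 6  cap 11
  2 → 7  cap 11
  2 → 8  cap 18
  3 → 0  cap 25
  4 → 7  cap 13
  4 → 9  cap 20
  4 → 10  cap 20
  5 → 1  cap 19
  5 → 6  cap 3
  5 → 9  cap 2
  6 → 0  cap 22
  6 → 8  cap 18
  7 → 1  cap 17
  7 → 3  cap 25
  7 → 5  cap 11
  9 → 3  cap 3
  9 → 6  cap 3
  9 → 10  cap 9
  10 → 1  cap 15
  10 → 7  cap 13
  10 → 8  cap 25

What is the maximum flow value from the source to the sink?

augment #1: 4→10→8 bottleneck 20, total now 20
augment #2: 4→9→6→8 bottleneck 3, total now 23
augment #3: 4→9→10→8 bottleneck 5, total now 28
augment #4: 4→7→1→2→8 bottleneck 13, total now 41
augment #5: 4→9→10→1→2→8 bottleneck 1, total now 42
augment #6: 4→9→3→0→5→6→8 bottleneck 3, total now 45

Maximum flow value: 45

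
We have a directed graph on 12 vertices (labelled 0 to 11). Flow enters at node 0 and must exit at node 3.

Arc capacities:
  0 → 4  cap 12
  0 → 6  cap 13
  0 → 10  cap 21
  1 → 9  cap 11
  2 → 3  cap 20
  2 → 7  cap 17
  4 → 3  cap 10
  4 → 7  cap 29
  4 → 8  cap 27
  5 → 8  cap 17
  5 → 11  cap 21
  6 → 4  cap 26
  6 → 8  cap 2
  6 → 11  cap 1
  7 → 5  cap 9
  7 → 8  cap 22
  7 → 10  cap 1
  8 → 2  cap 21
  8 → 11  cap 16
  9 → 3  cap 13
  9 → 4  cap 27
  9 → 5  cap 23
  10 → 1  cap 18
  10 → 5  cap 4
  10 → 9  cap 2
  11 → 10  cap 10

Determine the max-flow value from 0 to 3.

Maximum flow value: 42

augment #1: 0→4→3 bottleneck 10, total now 10
augment #2: 0→10→9→3 bottleneck 2, total now 12
augment #3: 0→4→8→2→3 bottleneck 2, total now 14
augment #4: 0→6→8→2→3 bottleneck 2, total now 16
augment #5: 0→10→1→9→3 bottleneck 11, total now 27
augment #6: 0→6→4→8→2→3 bottleneck 11, total now 38
augment #7: 0→10→5→8→2→3 bottleneck 4, total now 42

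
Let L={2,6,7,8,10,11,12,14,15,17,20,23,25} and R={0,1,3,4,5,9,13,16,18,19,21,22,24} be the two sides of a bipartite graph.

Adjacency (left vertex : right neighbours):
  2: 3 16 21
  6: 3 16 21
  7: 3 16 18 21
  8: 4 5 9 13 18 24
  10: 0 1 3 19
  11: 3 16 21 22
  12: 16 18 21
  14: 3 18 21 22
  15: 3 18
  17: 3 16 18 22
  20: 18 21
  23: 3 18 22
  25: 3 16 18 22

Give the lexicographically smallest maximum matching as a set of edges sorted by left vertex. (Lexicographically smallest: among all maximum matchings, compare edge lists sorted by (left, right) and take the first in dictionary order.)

Lex-smallest maximum matching: {(2,3), (6,16), (7,18), (8,4), (10,0), (11,21), (14,22)}

|M| = 7 (so the lex-smallest maximum matching has 7 edges)
process left vertices in ascending order; for each, take the smallest-labelled available neighbour that still permits 7 edges overall, or leave it unmatched if none does
lex-smallest matching: {2-3, 6-16, 7-18, 8-4, 10-0, 11-21, 14-22}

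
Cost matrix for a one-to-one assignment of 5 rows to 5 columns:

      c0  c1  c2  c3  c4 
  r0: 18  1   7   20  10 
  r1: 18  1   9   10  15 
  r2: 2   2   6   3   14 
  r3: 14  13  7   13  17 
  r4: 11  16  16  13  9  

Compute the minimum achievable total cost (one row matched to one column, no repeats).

Minimum assignment cost: 29

optimal assignment: row0→col1 (cost 1), row1→col3 (cost 10), row2→col0 (cost 2), row3→col2 (cost 7), row4→col4 (cost 9)
total = 1 + 10 + 2 + 7 + 9 = 29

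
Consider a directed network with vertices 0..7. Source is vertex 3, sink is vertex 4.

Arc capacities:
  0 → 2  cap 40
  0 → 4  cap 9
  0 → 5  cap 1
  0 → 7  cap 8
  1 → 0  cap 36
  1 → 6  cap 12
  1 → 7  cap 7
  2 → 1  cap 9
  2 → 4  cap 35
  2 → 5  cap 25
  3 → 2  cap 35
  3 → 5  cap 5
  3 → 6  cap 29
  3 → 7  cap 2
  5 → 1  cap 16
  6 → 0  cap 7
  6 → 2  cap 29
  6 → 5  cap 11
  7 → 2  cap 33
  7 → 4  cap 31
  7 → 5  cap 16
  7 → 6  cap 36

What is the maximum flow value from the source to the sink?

Maximum flow value: 61

augment #1: 3→2→4 bottleneck 35, total now 35
augment #2: 3→7→4 bottleneck 2, total now 37
augment #3: 3→6→0→4 bottleneck 7, total now 44
augment #4: 3→5→1→0→4 bottleneck 2, total now 46
augment #5: 3→5→1→7→4 bottleneck 3, total now 49
augment #6: 3→6→2→1→7→4 bottleneck 4, total now 53
augment #7: 3→6→2→1→0→7→4 bottleneck 5, total now 58
augment #8: 3→6→5→1→0→7→4 bottleneck 3, total now 61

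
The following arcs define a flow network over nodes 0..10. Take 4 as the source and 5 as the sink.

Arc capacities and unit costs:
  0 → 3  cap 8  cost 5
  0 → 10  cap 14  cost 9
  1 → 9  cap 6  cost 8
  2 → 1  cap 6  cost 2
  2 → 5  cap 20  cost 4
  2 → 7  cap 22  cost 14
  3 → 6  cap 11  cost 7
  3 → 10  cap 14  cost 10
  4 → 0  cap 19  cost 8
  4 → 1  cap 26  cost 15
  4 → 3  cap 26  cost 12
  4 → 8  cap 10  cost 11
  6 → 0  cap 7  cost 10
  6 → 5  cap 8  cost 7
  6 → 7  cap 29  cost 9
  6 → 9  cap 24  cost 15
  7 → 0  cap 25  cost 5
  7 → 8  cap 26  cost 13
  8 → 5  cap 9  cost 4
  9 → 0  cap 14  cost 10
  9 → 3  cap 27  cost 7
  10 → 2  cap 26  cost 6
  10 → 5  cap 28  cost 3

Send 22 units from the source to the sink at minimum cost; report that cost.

Minimum cost for 22 units: 395

shortest-cost path #1: 4→8→5 push 9 @ unit cost 15 (adds 135)
shortest-cost path #2: 4→0→10→5 push 13 @ unit cost 20 (adds 260)
total cost = 395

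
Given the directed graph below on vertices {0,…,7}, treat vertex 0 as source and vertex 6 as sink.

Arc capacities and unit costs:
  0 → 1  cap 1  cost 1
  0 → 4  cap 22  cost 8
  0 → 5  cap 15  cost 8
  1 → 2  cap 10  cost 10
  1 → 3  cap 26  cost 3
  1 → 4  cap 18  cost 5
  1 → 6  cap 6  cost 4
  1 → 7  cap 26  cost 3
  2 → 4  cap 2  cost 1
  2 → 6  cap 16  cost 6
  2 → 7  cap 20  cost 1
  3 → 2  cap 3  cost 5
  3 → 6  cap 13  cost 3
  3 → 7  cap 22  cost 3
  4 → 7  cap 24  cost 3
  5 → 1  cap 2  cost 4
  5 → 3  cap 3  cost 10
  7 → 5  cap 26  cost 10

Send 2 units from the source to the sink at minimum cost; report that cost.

shortest-cost path #1: 0→1→6 push 1 @ unit cost 5 (adds 5)
shortest-cost path #2: 0→5→1→6 push 1 @ unit cost 16 (adds 16)
total cost = 21

Minimum cost for 2 units: 21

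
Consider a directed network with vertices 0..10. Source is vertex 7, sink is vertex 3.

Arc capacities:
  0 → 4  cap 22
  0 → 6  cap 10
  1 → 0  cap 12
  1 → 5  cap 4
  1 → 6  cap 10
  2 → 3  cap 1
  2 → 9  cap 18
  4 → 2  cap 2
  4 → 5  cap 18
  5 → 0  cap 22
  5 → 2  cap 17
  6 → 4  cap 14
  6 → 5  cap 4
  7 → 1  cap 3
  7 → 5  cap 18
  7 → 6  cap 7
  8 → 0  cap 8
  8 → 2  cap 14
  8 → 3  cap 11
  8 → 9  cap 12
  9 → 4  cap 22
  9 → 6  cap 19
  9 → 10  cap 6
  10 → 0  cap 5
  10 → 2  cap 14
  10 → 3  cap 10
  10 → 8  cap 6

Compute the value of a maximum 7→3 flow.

augment #1: 7→5→2→3 bottleneck 1, total now 1
augment #2: 7→5→2→9→10→3 bottleneck 6, total now 7

Maximum flow value: 7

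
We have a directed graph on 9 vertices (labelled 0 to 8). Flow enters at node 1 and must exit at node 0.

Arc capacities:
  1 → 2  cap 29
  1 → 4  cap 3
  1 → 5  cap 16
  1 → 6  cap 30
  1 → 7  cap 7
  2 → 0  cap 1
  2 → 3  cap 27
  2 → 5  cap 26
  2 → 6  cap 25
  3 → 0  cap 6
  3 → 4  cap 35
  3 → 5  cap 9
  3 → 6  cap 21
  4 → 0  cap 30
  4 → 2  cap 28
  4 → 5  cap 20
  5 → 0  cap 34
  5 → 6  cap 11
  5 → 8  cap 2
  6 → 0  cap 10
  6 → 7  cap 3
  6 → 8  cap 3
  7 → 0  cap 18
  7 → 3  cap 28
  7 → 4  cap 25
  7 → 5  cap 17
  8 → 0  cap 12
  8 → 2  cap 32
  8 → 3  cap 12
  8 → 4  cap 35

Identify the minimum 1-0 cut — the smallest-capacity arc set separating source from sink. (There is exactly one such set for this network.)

augment #1: 1→2→0 push 1
augment #2: 1→4→0 push 3
augment #3: 1→5→0 push 16
augment #4: 1→6→0 push 10
augment #5: 1→7→0 push 7
augment #6: 1→2→3→0 push 6
augment #7: 1→2→5→0 push 18
augment #8: 1→6→7→0 push 3
augment #9: 1→6→8→0 push 3
augment #10: 1→2→3→4→0 push 4
max flow = 71; residual-reachable set from 1 gives S-side
cut edges (S→T): {(1,2), (1,4), (1,5), (1,7), (6,0), (6,7), (6,8)} total cap 71

Min-cut arcs: {(1,2), (1,4), (1,5), (1,7), (6,0), (6,7), (6,8)} (total capacity 71)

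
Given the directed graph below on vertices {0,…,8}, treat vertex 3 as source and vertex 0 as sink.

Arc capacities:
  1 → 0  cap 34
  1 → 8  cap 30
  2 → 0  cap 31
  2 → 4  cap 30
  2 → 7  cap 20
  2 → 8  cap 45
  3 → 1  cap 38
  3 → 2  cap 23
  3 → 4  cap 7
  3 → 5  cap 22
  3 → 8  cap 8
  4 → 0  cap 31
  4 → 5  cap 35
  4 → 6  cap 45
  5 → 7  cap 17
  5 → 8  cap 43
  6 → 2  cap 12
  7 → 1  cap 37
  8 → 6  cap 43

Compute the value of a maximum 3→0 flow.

Maximum flow value: 76

augment #1: 3→1→0 bottleneck 34, total now 34
augment #2: 3→2→0 bottleneck 23, total now 57
augment #3: 3→4→0 bottleneck 7, total now 64
augment #4: 3→8→6→2→0 bottleneck 8, total now 72
augment #5: 3→1→8→6→2→4→0 bottleneck 4, total now 76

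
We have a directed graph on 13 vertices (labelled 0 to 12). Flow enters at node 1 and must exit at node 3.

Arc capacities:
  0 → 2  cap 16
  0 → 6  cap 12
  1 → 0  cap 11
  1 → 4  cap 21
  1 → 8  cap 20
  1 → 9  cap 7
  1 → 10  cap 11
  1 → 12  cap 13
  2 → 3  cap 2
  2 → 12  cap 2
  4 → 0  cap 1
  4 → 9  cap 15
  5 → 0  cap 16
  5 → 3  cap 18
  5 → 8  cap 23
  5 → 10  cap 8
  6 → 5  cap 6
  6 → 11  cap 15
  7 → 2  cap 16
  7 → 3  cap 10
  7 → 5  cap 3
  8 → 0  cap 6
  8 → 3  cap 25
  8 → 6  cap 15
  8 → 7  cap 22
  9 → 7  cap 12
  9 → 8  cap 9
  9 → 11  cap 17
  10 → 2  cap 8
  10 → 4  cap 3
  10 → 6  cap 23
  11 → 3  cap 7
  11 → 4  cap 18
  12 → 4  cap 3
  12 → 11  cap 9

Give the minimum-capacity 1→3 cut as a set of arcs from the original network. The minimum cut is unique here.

Min-cut arcs: {(2,3), (6,5), (7,3), (7,5), (8,3), (11,3)} (total capacity 53)

augment #1: 1→8→3 push 20
augment #2: 1→0→2→3 push 2
augment #3: 1→9→7→3 push 7
augment #4: 1→12→11→3 push 7
augment #5: 1→0→6→5→3 push 6
augment #6: 1→4→9→7→3 push 3
augment #7: 1→4→9→8→3 push 5
augment #8: 1→4→9→7→5→3 push 2
augment #9: 1→4→9→8→7→5→3 push 1
max flow = 53; residual-reachable set from 1 gives S-side
cut edges (S→T): {(2,3), (6,5), (7,3), (7,5), (8,3), (11,3)} total cap 53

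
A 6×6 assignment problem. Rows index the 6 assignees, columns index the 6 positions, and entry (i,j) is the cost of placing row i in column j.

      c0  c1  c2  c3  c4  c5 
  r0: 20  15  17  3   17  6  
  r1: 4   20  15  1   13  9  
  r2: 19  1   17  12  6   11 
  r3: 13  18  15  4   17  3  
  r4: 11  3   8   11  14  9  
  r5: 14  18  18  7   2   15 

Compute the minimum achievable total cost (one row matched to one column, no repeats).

optimal assignment: row0→col3 (cost 3), row1→col0 (cost 4), row2→col1 (cost 1), row3→col5 (cost 3), row4→col2 (cost 8), row5→col4 (cost 2)
total = 3 + 4 + 1 + 3 + 8 + 2 = 21

Minimum assignment cost: 21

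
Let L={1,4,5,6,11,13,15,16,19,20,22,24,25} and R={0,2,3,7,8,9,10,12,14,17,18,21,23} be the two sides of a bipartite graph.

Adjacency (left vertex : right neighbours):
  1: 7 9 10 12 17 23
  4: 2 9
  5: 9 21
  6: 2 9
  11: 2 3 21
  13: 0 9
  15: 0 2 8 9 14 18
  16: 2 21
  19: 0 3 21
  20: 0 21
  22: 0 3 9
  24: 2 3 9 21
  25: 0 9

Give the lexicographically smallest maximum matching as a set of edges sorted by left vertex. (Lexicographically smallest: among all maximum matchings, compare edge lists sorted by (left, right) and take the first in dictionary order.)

|M| = 7 (so the lex-smallest maximum matching has 7 edges)
process left vertices in ascending order; for each, take the smallest-labelled available neighbour that still permits 7 edges overall, or leave it unmatched if none does
lex-smallest matching: {1-7, 4-2, 5-9, 11-3, 13-0, 15-8, 16-21}

Lex-smallest maximum matching: {(1,7), (4,2), (5,9), (11,3), (13,0), (15,8), (16,21)}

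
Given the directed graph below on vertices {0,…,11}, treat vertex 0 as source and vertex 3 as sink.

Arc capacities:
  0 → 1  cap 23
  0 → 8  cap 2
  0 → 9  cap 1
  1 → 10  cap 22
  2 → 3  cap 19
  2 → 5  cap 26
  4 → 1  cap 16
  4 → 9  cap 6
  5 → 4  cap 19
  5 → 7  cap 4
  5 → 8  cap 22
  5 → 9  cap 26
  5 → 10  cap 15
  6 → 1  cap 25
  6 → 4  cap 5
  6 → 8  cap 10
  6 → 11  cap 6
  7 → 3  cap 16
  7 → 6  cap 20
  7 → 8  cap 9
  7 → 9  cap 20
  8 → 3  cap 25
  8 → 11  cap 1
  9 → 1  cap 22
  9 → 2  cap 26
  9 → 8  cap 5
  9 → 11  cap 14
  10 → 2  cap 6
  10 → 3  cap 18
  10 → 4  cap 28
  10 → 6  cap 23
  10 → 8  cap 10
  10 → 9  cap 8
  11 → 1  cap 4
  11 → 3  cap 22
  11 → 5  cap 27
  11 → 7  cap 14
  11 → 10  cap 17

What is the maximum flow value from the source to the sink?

augment #1: 0→8→3 bottleneck 2, total now 2
augment #2: 0→1→10→3 bottleneck 18, total now 20
augment #3: 0→9→2→3 bottleneck 1, total now 21
augment #4: 0→1→10→2→3 bottleneck 4, total now 25

Maximum flow value: 25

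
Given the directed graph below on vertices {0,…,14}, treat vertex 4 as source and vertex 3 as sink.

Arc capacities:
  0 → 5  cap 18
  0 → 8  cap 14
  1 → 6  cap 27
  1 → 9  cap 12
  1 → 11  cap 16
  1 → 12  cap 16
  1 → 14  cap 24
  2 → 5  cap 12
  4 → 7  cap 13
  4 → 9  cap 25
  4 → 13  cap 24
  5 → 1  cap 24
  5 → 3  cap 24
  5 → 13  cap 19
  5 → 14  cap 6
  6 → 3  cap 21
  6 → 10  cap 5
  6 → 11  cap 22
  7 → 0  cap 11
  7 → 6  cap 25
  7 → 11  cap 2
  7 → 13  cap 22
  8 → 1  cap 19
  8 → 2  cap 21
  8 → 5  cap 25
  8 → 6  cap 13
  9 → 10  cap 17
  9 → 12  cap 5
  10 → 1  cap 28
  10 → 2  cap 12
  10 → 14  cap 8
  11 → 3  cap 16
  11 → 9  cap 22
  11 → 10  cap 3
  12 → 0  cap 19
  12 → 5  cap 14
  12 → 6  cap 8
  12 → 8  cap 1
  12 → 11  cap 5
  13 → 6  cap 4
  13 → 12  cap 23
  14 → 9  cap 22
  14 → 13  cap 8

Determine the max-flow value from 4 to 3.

Maximum flow value: 59

augment #1: 4→7→6→3 bottleneck 13, total now 13
augment #2: 4→13→6→3 bottleneck 4, total now 17
augment #3: 4→9→12→5→3 bottleneck 5, total now 22
augment #4: 4→13→12→5→3 bottleneck 9, total now 31
augment #5: 4→13→12→6→3 bottleneck 4, total now 35
augment #6: 4→13→12→11→3 bottleneck 5, total now 40
augment #7: 4→9→10→1→11→3 bottleneck 11, total now 51
augment #8: 4→9→10→2→5→3 bottleneck 6, total now 57
augment #9: 4→13→12→0→5→3 bottleneck 2, total now 59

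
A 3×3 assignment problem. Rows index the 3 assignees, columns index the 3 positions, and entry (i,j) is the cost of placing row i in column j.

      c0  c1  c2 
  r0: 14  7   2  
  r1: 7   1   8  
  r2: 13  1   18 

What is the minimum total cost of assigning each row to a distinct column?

Minimum assignment cost: 10

optimal assignment: row0→col2 (cost 2), row1→col0 (cost 7), row2→col1 (cost 1)
total = 2 + 7 + 1 = 10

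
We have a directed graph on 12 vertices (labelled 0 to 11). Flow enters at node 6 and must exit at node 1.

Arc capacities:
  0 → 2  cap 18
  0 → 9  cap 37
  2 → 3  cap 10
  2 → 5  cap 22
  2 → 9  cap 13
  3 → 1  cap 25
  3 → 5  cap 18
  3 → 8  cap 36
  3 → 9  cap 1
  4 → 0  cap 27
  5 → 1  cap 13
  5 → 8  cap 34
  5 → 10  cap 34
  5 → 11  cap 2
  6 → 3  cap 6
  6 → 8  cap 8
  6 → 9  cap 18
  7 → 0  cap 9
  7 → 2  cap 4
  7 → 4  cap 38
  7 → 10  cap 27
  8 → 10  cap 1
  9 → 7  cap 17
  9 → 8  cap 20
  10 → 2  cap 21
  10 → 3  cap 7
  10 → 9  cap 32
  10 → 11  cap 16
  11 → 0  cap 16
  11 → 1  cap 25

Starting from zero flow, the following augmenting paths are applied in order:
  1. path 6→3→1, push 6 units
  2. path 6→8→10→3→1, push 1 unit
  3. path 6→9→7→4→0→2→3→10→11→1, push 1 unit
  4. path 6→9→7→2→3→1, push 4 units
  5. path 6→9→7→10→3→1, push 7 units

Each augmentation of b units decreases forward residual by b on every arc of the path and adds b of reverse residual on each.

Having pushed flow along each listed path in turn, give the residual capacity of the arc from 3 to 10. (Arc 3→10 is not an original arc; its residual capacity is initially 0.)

Residual capacity of (3,10): 7

after path 1 (6→3→1, push 6): res(3,10)=0
after path 2 (6→8→10→3→1, push 1): res(3,10)=1
after path 3 (6→9→7→4→0→2→3→10→11→1, push 1): res(3,10)=0
after path 4 (6→9→7→2→3→1, push 4): res(3,10)=0
after path 5 (6→9→7→10→3→1, push 7): res(3,10)=7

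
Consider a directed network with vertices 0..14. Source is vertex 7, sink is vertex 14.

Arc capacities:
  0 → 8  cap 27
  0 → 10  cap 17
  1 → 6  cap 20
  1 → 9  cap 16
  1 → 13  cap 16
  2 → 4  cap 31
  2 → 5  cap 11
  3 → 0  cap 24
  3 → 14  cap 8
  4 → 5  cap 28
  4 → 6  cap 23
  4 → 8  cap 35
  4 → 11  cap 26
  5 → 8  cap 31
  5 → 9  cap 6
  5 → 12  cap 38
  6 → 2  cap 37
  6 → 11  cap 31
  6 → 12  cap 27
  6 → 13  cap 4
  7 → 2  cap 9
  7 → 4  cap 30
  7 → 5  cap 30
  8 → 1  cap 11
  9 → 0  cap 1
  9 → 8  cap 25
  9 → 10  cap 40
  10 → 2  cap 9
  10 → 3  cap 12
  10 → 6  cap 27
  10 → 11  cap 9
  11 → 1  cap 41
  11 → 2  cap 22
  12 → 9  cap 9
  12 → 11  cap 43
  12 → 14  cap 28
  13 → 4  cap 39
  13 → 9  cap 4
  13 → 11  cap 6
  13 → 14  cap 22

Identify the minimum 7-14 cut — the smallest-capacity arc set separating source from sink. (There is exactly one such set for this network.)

Min-cut arcs: {(1,13), (3,14), (6,13), (12,14)} (total capacity 56)

augment #1: 7→5→12→14 push 28
augment #2: 7→4→6→13→14 push 4
augment #3: 7→4→8→1→13→14 push 11
augment #4: 7→4→11→1→13→14 push 5
augment #5: 7→5→9→10→3→14 push 2
augment #6: 7→2→5→9→10→3→14 push 4
augment #7: 7→2→5→12→9→10→3→14 push 2
max flow = 56; residual-reachable set from 7 gives S-side
cut edges (S→T): {(1,13), (3,14), (6,13), (12,14)} total cap 56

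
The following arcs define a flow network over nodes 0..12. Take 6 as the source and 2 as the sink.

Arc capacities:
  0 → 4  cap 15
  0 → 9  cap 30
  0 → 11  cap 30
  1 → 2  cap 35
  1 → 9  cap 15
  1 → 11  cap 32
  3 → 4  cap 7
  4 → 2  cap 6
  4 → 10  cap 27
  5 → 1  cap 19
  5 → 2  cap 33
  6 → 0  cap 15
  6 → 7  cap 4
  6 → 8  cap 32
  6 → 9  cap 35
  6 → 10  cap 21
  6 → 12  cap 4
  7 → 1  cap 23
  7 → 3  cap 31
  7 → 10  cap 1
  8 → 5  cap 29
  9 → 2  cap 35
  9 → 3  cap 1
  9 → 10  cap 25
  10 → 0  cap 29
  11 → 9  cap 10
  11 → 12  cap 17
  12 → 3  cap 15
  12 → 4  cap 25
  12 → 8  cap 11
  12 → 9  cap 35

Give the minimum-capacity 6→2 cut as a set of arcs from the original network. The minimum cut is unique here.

Min-cut arcs: {(4,2), (6,7), (8,5), (9,2)} (total capacity 74)

augment #1: 6→9→2 push 35
augment #2: 6→0→4→2 push 6
augment #3: 6→7→1→2 push 4
augment #4: 6→8→5→2 push 29
max flow = 74; residual-reachable set from 6 gives S-side
cut edges (S→T): {(4,2), (6,7), (8,5), (9,2)} total cap 74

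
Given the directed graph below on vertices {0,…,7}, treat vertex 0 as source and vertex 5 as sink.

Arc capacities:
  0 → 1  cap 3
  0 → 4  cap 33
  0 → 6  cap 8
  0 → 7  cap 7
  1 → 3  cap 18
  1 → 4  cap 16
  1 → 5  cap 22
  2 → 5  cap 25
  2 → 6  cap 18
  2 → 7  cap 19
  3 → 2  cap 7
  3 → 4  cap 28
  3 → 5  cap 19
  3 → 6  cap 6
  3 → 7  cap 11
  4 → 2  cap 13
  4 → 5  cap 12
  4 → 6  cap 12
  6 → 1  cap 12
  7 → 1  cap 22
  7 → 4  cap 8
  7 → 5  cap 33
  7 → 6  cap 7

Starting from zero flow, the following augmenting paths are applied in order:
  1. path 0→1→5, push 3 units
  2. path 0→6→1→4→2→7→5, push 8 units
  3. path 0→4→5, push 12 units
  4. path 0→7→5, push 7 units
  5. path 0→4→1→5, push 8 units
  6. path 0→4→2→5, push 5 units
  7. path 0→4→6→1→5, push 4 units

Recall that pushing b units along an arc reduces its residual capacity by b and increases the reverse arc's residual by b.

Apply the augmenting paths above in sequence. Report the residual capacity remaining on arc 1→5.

after path 1 (0→1→5, push 3): res(1,5)=19
after path 2 (0→6→1→4→2→7→5, push 8): res(1,5)=19
after path 3 (0→4→5, push 12): res(1,5)=19
after path 4 (0→7→5, push 7): res(1,5)=19
after path 5 (0→4→1→5, push 8): res(1,5)=11
after path 6 (0→4→2→5, push 5): res(1,5)=11
after path 7 (0→4→6→1→5, push 4): res(1,5)=7

Residual capacity of (1,5): 7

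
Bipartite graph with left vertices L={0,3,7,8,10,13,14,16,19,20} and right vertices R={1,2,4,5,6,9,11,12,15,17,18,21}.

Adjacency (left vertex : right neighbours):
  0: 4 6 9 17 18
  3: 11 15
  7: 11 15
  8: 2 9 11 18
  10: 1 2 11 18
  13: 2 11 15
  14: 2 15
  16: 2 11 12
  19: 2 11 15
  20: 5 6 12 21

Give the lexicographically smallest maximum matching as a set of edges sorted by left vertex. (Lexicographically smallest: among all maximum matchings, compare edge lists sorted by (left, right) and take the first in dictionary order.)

|M| = 8 (so the lex-smallest maximum matching has 8 edges)
process left vertices in ascending order; for each, take the smallest-labelled available neighbour that still permits 8 edges overall, or leave it unmatched if none does
lex-smallest matching: {0-4, 3-11, 7-15, 8-9, 10-1, 13-2, 16-12, 20-5}

Lex-smallest maximum matching: {(0,4), (3,11), (7,15), (8,9), (10,1), (13,2), (16,12), (20,5)}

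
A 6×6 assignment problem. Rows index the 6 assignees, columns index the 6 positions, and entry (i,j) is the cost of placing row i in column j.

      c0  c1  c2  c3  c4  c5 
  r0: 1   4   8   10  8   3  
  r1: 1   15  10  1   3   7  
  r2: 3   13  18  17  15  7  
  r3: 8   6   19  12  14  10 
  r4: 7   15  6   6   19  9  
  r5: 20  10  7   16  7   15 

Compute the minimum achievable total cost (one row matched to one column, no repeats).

optimal assignment: row0→col5 (cost 3), row1→col3 (cost 1), row2→col0 (cost 3), row3→col1 (cost 6), row4→col2 (cost 6), row5→col4 (cost 7)
total = 3 + 1 + 3 + 6 + 6 + 7 = 26

Minimum assignment cost: 26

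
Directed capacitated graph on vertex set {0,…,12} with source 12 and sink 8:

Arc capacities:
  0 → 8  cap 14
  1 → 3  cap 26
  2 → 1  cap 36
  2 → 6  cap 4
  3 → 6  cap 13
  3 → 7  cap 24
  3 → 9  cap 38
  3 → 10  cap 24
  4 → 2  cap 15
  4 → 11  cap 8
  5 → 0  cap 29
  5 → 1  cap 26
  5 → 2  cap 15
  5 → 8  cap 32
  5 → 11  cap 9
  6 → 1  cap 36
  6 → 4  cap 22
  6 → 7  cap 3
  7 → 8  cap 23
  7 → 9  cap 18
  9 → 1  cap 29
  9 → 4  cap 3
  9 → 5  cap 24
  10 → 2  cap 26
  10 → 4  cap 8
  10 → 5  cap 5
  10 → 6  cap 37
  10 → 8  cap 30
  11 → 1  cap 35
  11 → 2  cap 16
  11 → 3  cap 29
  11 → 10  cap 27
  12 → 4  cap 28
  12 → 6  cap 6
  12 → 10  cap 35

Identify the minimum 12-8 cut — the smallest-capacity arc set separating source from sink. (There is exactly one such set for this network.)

augment #1: 12→10→8 push 30
augment #2: 12→6→7→8 push 3
augment #3: 12→10→5→8 push 5
augment #4: 12→4→11→3→7→8 push 8
augment #5: 12→6→1→3→7→8 push 3
augment #6: 12→4→2→1→3→7→8 push 9
augment #7: 12→4→2→1→3→9→5→8 push 6
max flow = 64; residual-reachable set from 12 gives S-side
cut edges (S→T): {(4,2), (4,11), (12,6), (12,10)} total cap 64

Min-cut arcs: {(4,2), (4,11), (12,6), (12,10)} (total capacity 64)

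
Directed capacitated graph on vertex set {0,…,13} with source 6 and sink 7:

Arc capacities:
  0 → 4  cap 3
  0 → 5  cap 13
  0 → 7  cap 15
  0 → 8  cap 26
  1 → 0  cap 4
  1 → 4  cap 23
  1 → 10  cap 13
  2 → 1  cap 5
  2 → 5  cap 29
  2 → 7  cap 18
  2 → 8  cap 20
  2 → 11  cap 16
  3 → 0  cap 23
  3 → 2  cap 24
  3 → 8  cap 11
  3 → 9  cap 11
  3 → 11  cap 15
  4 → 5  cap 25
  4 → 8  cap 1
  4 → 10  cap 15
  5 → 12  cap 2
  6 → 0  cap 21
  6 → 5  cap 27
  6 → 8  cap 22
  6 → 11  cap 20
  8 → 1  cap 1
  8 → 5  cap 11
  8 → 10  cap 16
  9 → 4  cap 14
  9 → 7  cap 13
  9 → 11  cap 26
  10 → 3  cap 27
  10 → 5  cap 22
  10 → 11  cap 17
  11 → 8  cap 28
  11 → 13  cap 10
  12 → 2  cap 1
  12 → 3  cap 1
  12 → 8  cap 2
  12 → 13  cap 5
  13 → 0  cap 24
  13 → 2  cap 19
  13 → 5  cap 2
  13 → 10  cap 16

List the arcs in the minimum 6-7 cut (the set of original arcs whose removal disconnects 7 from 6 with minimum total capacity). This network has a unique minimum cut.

Min-cut arcs: {(0,7), (2,7), (3,9)} (total capacity 44)

augment #1: 6→0→7 push 15
augment #2: 6→5→12→2→7 push 1
augment #3: 6→11→13→2→7 push 10
augment #4: 6→5→12→3→2→7 push 1
augment #5: 6→8→10→3→2→7 push 6
augment #6: 6→8→10→3→9→7 push 10
augment #7: 6→0→4→10→3→9→7 push 1
max flow = 44; residual-reachable set from 6 gives S-side
cut edges (S→T): {(0,7), (2,7), (3,9)} total cap 44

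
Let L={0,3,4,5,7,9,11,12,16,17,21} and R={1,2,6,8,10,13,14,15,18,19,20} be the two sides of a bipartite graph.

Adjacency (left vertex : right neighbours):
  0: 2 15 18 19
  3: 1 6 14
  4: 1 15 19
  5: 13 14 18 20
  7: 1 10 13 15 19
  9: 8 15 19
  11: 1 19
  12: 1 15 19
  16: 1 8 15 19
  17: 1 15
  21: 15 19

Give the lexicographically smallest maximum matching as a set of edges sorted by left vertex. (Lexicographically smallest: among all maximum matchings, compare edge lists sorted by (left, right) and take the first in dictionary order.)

|M| = 8 (so the lex-smallest maximum matching has 8 edges)
process left vertices in ascending order; for each, take the smallest-labelled available neighbour that still permits 8 edges overall, or leave it unmatched if none does
lex-smallest matching: {0-2, 3-6, 4-1, 5-13, 7-10, 9-8, 11-19, 12-15}

Lex-smallest maximum matching: {(0,2), (3,6), (4,1), (5,13), (7,10), (9,8), (11,19), (12,15)}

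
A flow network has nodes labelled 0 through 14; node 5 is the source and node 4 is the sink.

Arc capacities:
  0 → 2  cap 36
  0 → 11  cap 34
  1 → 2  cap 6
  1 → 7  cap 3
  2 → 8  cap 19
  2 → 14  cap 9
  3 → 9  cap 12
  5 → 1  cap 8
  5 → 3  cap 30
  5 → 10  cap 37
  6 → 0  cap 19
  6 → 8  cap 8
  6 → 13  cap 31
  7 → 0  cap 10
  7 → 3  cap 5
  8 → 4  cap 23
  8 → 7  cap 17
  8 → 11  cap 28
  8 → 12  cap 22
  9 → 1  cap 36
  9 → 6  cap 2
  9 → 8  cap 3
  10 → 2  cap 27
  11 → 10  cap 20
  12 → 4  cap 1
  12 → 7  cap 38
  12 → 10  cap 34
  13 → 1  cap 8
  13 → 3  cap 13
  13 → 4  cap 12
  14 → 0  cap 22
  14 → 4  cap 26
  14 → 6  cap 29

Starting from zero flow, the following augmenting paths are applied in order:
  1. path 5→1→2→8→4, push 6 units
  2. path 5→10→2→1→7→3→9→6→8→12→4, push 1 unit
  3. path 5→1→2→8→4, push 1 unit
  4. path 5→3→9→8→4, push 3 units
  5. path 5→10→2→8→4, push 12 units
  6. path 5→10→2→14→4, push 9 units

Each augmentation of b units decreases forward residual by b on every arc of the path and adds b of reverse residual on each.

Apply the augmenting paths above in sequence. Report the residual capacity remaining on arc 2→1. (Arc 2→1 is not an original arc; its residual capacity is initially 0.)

after path 1 (5→1→2→8→4, push 6): res(2,1)=6
after path 2 (5→10→2→1→7→3→9→6→8→12→4, push 1): res(2,1)=5
after path 3 (5→1→2→8→4, push 1): res(2,1)=6
after path 4 (5→3→9→8→4, push 3): res(2,1)=6
after path 5 (5→10→2→8→4, push 12): res(2,1)=6
after path 6 (5→10→2→14→4, push 9): res(2,1)=6

Residual capacity of (2,1): 6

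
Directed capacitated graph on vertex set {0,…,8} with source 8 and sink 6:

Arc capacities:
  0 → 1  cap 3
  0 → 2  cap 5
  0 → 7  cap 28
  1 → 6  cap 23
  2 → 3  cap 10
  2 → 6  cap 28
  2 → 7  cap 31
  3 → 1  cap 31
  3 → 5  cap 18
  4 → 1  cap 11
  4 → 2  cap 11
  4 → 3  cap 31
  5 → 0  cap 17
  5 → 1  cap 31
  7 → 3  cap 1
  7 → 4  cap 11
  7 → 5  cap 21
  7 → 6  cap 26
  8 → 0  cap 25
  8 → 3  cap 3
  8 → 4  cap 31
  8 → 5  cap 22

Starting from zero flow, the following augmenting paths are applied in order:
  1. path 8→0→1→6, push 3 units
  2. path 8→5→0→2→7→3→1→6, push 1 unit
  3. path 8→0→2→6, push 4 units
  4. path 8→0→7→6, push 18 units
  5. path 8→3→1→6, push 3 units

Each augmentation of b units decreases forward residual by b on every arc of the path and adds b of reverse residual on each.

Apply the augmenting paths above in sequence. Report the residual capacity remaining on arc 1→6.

Residual capacity of (1,6): 16

after path 1 (8→0→1→6, push 3): res(1,6)=20
after path 2 (8→5→0→2→7→3→1→6, push 1): res(1,6)=19
after path 3 (8→0→2→6, push 4): res(1,6)=19
after path 4 (8→0→7→6, push 18): res(1,6)=19
after path 5 (8→3→1→6, push 3): res(1,6)=16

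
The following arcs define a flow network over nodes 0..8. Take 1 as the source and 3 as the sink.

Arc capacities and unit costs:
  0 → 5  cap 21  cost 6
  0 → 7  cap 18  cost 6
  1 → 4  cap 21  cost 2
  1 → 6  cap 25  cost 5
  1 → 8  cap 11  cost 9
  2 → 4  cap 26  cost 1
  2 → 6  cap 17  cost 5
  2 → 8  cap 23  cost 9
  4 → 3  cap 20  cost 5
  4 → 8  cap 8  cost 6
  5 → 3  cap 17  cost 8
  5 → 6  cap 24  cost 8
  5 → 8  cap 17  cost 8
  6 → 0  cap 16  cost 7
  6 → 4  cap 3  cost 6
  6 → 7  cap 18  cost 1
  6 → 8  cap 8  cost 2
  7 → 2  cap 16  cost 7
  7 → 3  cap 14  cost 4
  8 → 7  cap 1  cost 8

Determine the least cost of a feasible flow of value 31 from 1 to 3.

Minimum cost for 31 units: 250

shortest-cost path #1: 1→4→3 push 20 @ unit cost 7 (adds 140)
shortest-cost path #2: 1→6→7→3 push 11 @ unit cost 10 (adds 110)
total cost = 250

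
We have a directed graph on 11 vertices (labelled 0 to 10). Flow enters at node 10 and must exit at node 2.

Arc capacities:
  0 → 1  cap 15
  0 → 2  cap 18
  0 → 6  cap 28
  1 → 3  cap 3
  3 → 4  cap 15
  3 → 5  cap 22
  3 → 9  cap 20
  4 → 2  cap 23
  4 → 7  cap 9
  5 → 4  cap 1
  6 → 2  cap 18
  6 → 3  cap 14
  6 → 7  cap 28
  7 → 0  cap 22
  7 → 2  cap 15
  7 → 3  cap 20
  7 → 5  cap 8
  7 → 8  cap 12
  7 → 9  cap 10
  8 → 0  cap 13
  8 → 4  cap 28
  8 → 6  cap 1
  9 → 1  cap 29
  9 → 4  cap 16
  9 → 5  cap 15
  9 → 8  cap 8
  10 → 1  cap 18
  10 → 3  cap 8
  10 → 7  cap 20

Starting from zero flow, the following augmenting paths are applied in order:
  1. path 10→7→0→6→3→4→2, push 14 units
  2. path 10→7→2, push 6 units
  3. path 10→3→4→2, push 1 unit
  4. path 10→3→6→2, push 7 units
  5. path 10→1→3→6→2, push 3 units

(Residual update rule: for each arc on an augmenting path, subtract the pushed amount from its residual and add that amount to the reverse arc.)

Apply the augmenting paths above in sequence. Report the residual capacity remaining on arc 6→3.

after path 1 (10→7→0→6→3→4→2, push 14): res(6,3)=0
after path 2 (10→7→2, push 6): res(6,3)=0
after path 3 (10→3→4→2, push 1): res(6,3)=0
after path 4 (10→3→6→2, push 7): res(6,3)=7
after path 5 (10→1→3→6→2, push 3): res(6,3)=10

Residual capacity of (6,3): 10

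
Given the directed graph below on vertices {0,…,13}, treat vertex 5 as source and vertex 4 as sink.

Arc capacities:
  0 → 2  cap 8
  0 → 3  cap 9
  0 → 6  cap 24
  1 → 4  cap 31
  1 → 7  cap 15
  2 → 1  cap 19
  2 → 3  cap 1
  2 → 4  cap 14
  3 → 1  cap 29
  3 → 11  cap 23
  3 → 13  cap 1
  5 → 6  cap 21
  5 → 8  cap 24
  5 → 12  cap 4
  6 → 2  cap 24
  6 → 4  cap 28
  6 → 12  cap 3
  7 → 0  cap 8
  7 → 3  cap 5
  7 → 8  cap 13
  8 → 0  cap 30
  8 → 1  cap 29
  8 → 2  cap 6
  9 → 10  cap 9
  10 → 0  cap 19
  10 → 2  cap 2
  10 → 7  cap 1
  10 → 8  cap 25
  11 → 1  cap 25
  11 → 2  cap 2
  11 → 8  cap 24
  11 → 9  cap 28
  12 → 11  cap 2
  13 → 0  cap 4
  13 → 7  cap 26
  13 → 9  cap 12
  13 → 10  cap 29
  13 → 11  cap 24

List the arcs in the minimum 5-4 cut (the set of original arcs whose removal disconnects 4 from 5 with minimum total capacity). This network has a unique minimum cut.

augment #1: 5→6→4 push 21
augment #2: 5→8→1→4 push 24
augment #3: 5→12→11→1→4 push 2
max flow = 47; residual-reachable set from 5 gives S-side
cut edges (S→T): {(5,6), (5,8), (12,11)} total cap 47

Min-cut arcs: {(5,6), (5,8), (12,11)} (total capacity 47)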